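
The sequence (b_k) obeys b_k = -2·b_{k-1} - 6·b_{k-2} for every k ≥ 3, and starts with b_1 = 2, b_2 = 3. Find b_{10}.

-1872

Applying the relation repeatedly:
b_3 = -18;  b_4 = 18;  b_5 = 72;  b_6 = -252;  b_7 = 72;  b_8 = 1368;  b_9 = -3168;  b_{10} = -1872.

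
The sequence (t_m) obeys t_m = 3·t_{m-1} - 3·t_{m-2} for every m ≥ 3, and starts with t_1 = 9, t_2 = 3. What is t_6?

-216

Iterate the recurrence:
t_3 = -18, t_4 = -63, t_5 = -135, t_6 = -216.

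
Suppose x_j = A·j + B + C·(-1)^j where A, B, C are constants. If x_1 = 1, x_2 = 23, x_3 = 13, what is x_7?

37

At j = 1, 2, 3: A + B - C = 1; 2A + B + C = 23; 3A + B - C = 13.
Subtracting the first from the second: A + 2C = 22.
Subtracting the second from the third: A - 2C = -10.
Solving: C = 8, A = 6, then B = 3.
Hence x_7 = 6·7 + 3 + 8·(-1) = 37.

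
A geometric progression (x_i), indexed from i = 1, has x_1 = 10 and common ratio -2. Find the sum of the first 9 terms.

x_i = 10·(-2)^(i-1).
S = 10·((-2)^9 - 1)/(-2 - 1) = 10·(-512 - 1)/(-3) = 1710.

1710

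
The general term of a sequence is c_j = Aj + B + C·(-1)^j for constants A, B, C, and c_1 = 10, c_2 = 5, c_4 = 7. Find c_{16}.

19

Write the equations: A + B - C = 10; 2A + B + C = 5; 4A + B + C = 7.
Subtracting the first from the second: A + 2C = -5.
Subtracting the second from the third: 2A = 2.
Solving: C = -3, A = 1, then B = 6.
Hence c_{16} = 1·16 + 6 + (-3)·1 = 19.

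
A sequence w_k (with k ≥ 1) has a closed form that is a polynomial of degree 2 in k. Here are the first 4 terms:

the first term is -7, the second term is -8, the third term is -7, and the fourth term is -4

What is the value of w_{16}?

1st diffs: -1, 1, 3.
2nd diffs: 2, 2 (constant).
Newton forward-difference form: w_k = -7 + (-1)·C(k-1,1) + 2·C(k-1,2).
At k = 16: k-1 = 15, so w_{16} = -7 - 15 + 210 = 188.

188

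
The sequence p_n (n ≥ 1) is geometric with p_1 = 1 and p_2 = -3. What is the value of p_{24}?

Common ratio r = -3.
p_n = 1·(-3)^(n-1).
p_{24} = 1·(-3)^23 = -94143178827.

-94143178827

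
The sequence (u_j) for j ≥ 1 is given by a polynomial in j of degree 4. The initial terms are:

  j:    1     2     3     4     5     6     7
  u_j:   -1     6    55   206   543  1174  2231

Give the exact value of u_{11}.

14199

1st diffs: 7, 49, 151, 337, 631, 1057.
2nd diffs: 42, 102, 186, 294, 426.
3rd diffs: 60, 84, 108, 132.
4th diffs: 24, 24, 24 (constant).
So u_j = j^4 - 4j^2 + 4j - 2.
Evaluating at j = 11 gives u_{11} = 14199.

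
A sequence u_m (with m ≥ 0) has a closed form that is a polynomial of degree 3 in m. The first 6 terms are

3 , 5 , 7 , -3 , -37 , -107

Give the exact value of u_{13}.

1st diffs: 2, 2, -10, -34, -70.
2nd diffs: 0, -12, -24, -36.
3rd diffs: -12, -12, -12 (constant).
Newton forward-difference form: u_m = 3 + 2·C(m,1) + (-12)·C(m,3).
At m = 13: m = 13, so u_{13} = 3 + 26 - 3432 = -3403.

-3403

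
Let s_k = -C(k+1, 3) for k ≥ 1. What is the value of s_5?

-20

C(6, 3) = 20, so s_5 = -20.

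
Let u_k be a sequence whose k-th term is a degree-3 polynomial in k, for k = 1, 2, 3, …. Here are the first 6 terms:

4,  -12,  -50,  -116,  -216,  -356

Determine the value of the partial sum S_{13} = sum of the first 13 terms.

1st diffs: -16, -38, -66, -100, -140.
2nd diffs: -22, -28, -34, -40.
3rd diffs: -6, -6, -6 (constant).
Newton forward-difference form: u_k = 4 + (-16)·C(k-1,1) + (-22)·C(k-1,2) + (-6)·C(k-1,3).
Continuing: …, -542, -780, -1076, -1436, …, u_{13} = -2960.
Summing k = 1..13 (13 terms) gives -11778.

-11778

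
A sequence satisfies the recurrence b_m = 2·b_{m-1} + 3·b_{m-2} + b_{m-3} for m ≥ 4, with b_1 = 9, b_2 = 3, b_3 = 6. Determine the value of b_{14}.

Compute successive terms:
b_4 = 30, b_5 = 81, b_6 = 258, …, b_{11} = 71046, b_{12} = 218793, b_{13} = 673794, b_{14} = 2075013.

2075013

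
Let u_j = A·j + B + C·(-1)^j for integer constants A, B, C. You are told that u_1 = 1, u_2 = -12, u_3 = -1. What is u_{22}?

-32

At j = 1, 2, 3: A + B - C = 1; 2A + B + C = -12; 3A + B - C = -1.
Subtracting the first from the second: A + 2C = -13.
Subtracting the second from the third: A - 2C = 11.
Solving: C = -6, A = -1, then B = -4.
So u_j = -1·j + (-4) + (-6)·(-1)^j; at j=22 this is -32.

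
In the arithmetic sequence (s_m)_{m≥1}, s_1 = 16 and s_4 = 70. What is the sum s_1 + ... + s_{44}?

Common difference d = (70 - 16) / (4 - 1) = 18.
s_m = 16 + (m - 1)·18.
s_{44} = 790; S = 44·(16 + 790)/2 = 17732.

17732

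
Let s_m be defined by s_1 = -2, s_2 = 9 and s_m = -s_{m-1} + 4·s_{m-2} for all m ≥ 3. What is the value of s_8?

Applying the relation repeatedly:
s_3 = -17  s_4 = 53  s_5 = -121  s_6 = 333  s_7 = -817  s_8 = 2149.

2149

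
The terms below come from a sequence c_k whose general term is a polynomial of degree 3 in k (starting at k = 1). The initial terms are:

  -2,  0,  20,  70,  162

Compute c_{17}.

1st diffs: 2, 20, 50, 92.
2nd diffs: 18, 30, 42.
3rd diffs: 12, 12 (constant).
So c_k = 2k^3 - 3k^2 - 3k + 2.
Evaluating at k = 17 gives c_{17} = 8910.

8910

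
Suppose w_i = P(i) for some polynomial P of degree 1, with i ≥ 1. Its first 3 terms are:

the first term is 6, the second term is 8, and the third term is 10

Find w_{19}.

42

1st diffs: 2, 2 (constant).
So w_i = 2i + 4.
Evaluating at i = 19 gives w_{19} = 42.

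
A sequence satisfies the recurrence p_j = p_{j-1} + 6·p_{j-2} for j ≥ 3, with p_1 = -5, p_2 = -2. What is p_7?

-1916

Step forward from the initial values:
p_3 = -32, p_4 = -44, p_5 = -236, p_6 = -500, p_7 = -1916.
(Characteristic roots are 3 and -2.)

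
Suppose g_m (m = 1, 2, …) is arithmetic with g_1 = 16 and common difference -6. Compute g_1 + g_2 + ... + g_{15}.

-390

g_m = 16 + (m - 1)·(-6).
g_{15} = -68; S = 15·(16 + (-68))/2 = -390.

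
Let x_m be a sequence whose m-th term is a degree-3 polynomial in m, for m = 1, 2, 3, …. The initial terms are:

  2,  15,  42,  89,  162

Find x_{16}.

4397

1st diffs: 13, 27, 47, 73.
2nd diffs: 14, 20, 26.
3rd diffs: 6, 6 (constant).
So x_m = m^3 + m^2 + 3m - 3.
Evaluating at m = 16 gives x_{16} = 4397.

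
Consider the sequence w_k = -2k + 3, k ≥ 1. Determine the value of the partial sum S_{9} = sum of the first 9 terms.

Over k = 1..9: Σk = 45.
Total = (-2)·45 + (3)·9 = -63.

-63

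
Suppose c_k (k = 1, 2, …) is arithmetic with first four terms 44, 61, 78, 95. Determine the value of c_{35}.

622

Common difference d = 17.
c_k = 44 + (k - 1)·17.
c_{35} = 44 + 34·17 = 622.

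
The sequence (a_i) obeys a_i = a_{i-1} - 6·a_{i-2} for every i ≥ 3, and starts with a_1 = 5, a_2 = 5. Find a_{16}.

514745

a_3 = -25  a_4 = -55  a_5 = 95  …  a_{13} = -212545  a_{14} = 152105  a_{15} = 1427375  a_{16} = 514745.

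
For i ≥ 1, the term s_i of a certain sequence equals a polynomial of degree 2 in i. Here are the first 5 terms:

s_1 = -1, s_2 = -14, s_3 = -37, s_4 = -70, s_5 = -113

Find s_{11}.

1st diffs: -13, -23, -33, -43.
2nd diffs: -10, -10, -10 (constant).
Newton forward-difference form: s_i = -1 + (-13)·C(i-1,1) + (-10)·C(i-1,2).
At i = 11: i-1 = 10, so s_{11} = -1 - 130 - 450 = -581.

-581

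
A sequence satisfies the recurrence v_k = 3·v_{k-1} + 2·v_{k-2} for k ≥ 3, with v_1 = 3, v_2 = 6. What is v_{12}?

2179884

Iterate the recurrence:
v_3 = 24  v_4 = 84  v_5 = 300  v_6 = 1068  v_7 = 3804  v_8 = 13548  v_9 = 48252  v_{10} = 171852  v_{11} = 612060  v_{12} = 2179884.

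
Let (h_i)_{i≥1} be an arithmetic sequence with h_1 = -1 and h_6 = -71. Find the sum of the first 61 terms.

Common difference d = (-71 - (-1)) / (6 - 1) = -14.
h_i = -1 + (i - 1)·(-14).
h_{61} = -841; S = 61·(-1 + (-841))/2 = -25681.

-25681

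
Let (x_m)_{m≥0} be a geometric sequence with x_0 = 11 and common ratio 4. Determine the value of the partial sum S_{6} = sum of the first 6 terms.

x_m = 11·4^(m-0).
S = 11·(4^6 - 1)/(4 - 1) = 11·(4096 - 1)/(3) = 15015.

15015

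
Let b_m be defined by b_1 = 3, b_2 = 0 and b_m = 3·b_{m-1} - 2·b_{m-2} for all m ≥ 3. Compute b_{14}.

b_3 = -6  b_4 = -18  b_5 = -42  …  b_{11} = -3066  b_{12} = -6138  b_{13} = -12282  b_{14} = -24570.
(Characteristic roots are 2 and 1.)

-24570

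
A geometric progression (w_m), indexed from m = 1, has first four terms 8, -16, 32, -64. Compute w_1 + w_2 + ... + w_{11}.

5464

Common ratio r = -2.
w_m = 8·(-2)^(m-1).
S = 8·((-2)^11 - 1)/(-2 - 1) = 8·(-2048 - 1)/(-3) = 5464.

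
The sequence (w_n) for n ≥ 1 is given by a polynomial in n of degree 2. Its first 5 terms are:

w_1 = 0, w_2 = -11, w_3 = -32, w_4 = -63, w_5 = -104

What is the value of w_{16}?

1st diffs: -11, -21, -31, -41.
2nd diffs: -10, -10, -10 (constant).
Newton forward-difference form: w_n = (-11)·C(n-1,1) + (-10)·C(n-1,2).
At n = 16: n-1 = 15, so w_{16} = -165 - 1050 = -1215.

-1215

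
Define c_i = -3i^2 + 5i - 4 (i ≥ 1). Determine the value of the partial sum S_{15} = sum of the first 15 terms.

Over i = 1..15: Σi = 120, Σi² = 1240.
Total = (-3)·1240 + (5)·120 + (-4)·15 = -3180.

-3180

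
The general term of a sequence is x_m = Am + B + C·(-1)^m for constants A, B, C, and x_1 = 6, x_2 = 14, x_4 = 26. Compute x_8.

At m = 1, 2, 4: A + B - C = 6; 2A + B + C = 14; 4A + B + C = 26.
Subtracting the first from the second: A + 2C = 8.
Subtracting the second from the third: 2A = 12.
Solving: C = 1, A = 6, then B = 1.
So x_m = 6·m + 1 + 1·(-1)^m; at m=8 this is 50.

50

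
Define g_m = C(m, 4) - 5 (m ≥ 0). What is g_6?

C(6, 4) = 15, so g_6 = 10.

10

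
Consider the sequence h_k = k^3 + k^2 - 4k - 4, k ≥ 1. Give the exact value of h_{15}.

3536

h_{15} = 1·15^3 + 1·15^2 - 4·15 - 4 = 3536.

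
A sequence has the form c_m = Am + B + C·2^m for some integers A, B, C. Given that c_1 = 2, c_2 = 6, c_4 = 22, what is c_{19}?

524324

At m = 1, 2, 4: A + B + 2C = 2; 2A + B + 4C = 6; 4A + B + 16C = 22.
Subtracting the first from the second: A + 2C = 4.
Subtracting the second from the third: 2A + 12C = 16.
Solving: C = 1, A = 2, then B = -2.
Hence c_{19} = 2·19 + (-2) + 1·524288 = 524324.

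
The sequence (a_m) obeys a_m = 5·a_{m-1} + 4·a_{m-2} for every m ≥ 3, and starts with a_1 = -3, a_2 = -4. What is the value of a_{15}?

Iterate the recurrence:
a_3 = -32  a_4 = -176  a_5 = -1008  …  a_{12} = -197334896  a_{13} = -1125117168  a_{14} = -6414925424  a_{15} = -36575095792.

-36575095792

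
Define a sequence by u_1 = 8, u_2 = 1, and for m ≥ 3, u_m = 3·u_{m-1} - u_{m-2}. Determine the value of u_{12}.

-36409

Iterate the recurrence:
u_3 = -5, u_4 = -16, u_5 = -43, u_6 = -113, u_7 = -296, u_8 = -775, u_9 = -2029, u_{10} = -5312, u_{11} = -13907, u_{12} = -36409.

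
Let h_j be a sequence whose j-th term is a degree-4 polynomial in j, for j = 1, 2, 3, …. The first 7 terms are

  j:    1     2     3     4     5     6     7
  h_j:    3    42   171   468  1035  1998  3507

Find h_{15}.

1st diffs: 39, 129, 297, 567, 963, 1509.
2nd diffs: 90, 168, 270, 396, 546.
3rd diffs: 78, 102, 126, 150.
4th diffs: 24, 24, 24 (constant).
Newton forward-difference form: h_j = 3 + 39·C(j-1,1) + 90·C(j-1,2) + 78·C(j-1,3) + 24·C(j-1,4).
At j = 15: j-1 = 14, so h_{15} = 3 + 546 + 8190 + 28392 + 24024 = 61155.

61155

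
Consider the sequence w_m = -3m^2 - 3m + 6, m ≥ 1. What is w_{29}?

-2604

w_{29} = -3·29^2 - 3·29 + 6 = -2604.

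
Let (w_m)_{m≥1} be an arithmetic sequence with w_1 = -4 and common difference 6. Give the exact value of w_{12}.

62

w_m = -4 + (m - 1)·6.
w_{12} = -4 + 11·6 = 62.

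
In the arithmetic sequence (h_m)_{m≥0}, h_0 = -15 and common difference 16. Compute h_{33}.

513

h_m = -15 + (m - 0)·16.
h_{33} = -15 + 33·16 = 513.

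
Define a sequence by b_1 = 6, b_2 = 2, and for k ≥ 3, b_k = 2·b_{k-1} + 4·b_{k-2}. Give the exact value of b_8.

Applying the relation repeatedly:
b_3 = 28  b_4 = 64  b_5 = 240  b_6 = 736  b_7 = 2432  b_8 = 7808.

7808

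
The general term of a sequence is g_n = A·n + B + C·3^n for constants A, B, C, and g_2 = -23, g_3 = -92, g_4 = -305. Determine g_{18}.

-1549681895

At n = 2, 3, 4: 2A + B + 9C = -23; 3A + B + 27C = -92; 4A + B + 81C = -305.
Subtracting the first from the second: A + 18C = -69.
Subtracting the second from the third: A + 54C = -213.
Solving: C = -4, A = 3, then B = 7.
Therefore g_{18} = 54 + 7 + (-4)·387420489 = -1549681895.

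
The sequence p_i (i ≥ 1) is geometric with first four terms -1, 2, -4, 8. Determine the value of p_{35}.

-17179869184

Common ratio r = -2.
p_i = (-1)·(-2)^(i-1).
p_{35} = (-1)·(-2)^34 = -17179869184.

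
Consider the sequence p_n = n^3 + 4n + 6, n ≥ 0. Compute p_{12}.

p_{12} = 1·12^3 + 4·12 + 6 = 1782.

1782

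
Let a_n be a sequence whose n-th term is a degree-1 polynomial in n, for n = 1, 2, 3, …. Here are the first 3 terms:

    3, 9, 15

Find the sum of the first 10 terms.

300

1st diffs: 6, 6 (constant).
So a_n = 6n - 3.
Continuing: …, 21, 27, 33, 39, …, a_{10} = 57.
Summing n = 1..10 (10 terms) gives 300.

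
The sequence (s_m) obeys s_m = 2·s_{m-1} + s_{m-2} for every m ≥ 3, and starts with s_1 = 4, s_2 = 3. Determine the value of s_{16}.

908203

s_3 = 10;  s_4 = 23;  s_5 = 56;  …;  s_{13} = 64544;  s_{14} = 155823;  s_{15} = 376190;  s_{16} = 908203.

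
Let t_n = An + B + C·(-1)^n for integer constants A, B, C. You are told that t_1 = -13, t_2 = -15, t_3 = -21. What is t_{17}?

Plug in n = 1, 2, 3: A + B - C = -13; 2A + B + C = -15; 3A + B - C = -21.
Subtracting the first from the second: A + 2C = -2.
Subtracting the second from the third: A - 2C = -6.
Solving: C = 1, A = -4, then B = -8.
Hence t_{17} = -4·17 + (-8) + 1·(-1) = -77.

-77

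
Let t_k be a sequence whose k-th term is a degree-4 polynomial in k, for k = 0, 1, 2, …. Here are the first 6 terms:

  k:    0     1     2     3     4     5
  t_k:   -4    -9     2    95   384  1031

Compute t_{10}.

1st diffs: -5, 11, 93, 289, 647.
2nd diffs: 16, 82, 196, 358.
3rd diffs: 66, 114, 162.
4th diffs: 48, 48 (constant).
So t_k = 2k^4 - k^3 - 3k^2 - 3k - 4.
Evaluating at k = 10 gives t_{10} = 18666.

18666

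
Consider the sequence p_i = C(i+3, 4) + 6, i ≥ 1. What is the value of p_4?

C(7, 4) = 35, so p_4 = 41.

41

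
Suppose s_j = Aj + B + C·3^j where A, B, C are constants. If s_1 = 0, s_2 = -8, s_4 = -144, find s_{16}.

-86093376

At j = 1, 2, 4: A + B + 3C = 0; 2A + B + 9C = -8; 4A + B + 81C = -144.
Subtracting the first from the second: A + 6C = -8.
Subtracting the second from the third: 2A + 72C = -136.
Solving: C = -2, A = 4, then B = 2.
So s_j = 4·j + 2 + (-2)·3^j; at j=16 this is -86093376.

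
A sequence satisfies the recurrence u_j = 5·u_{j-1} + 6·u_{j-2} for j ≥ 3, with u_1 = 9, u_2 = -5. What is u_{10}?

5758675

Applying the relation repeatedly:
u_3 = 29  u_4 = 115  u_5 = 749  u_6 = 4435  u_7 = 26669  u_8 = 159955  u_9 = 959789  u_{10} = 5758675.
(Characteristic roots are 6 and -1.)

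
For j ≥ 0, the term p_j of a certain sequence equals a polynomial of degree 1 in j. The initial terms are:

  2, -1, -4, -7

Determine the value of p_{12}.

1st diffs: -3, -3, -3 (constant).
So p_j = -3j + 2.
Evaluating at j = 12 gives p_{12} = -34.

-34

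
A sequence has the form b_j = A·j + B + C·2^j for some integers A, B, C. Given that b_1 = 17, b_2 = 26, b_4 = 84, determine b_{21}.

10485747

Plug in j = 1, 2, 4: A + B + 2C = 17; 2A + B + 4C = 26; 4A + B + 16C = 84.
Subtracting the first from the second: A + 2C = 9.
Subtracting the second from the third: 2A + 12C = 58.
Solving: C = 5, A = -1, then B = 8.
Therefore b_{21} = -21 + 8 + 5·2097152 = 10485747.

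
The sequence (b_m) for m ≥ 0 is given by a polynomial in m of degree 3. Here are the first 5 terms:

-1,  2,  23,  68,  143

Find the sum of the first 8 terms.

1504

1st diffs: 3, 21, 45, 75.
2nd diffs: 18, 24, 30.
3rd diffs: 6, 6 (constant).
Newton forward-difference form: b_m = -1 + 3·C(m,1) + 18·C(m,2) + 6·C(m,3).
Continuing: 254, 407, 608.
Summing m = 0..7 (8 terms) gives 1504.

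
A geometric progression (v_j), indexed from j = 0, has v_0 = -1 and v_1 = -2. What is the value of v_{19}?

-524288

Common ratio r = 2.
v_j = (-1)·2^(j-0).
v_{19} = (-1)·2^19 = -524288.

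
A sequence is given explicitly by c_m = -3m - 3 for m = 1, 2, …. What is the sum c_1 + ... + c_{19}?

Over m = 1..19: Σm = 190.
Total = (-3)·190 + (-3)·19 = -627.

-627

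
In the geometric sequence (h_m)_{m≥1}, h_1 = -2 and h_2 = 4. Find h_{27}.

Common ratio r = -2.
h_m = (-2)·(-2)^(m-1).
h_{27} = (-2)·(-2)^26 = -134217728.

-134217728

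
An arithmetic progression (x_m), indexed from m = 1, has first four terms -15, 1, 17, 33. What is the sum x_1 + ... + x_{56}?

Common difference d = 16.
x_m = -15 + (m - 1)·16.
x_{56} = 865; S = 56·(-15 + 865)/2 = 23800.

23800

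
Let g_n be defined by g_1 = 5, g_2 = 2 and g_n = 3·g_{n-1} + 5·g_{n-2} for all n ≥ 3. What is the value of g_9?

Step forward from the initial values:
g_3 = 31  g_4 = 103  g_5 = 464  g_6 = 1907  g_7 = 8041  g_8 = 33658  g_9 = 141179.

141179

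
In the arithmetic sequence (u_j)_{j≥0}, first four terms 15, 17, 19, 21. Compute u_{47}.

109

Common difference d = 2.
u_j = 15 + (j - 0)·2.
u_{47} = 15 + 47·2 = 109.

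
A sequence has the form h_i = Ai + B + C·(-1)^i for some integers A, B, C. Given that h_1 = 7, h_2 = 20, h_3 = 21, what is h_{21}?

Plug in i = 1, 2, 3: A + B - C = 7; 2A + B + C = 20; 3A + B - C = 21.
Subtracting the first from the second: A + 2C = 13.
Subtracting the second from the third: A - 2C = 1.
Solving: C = 3, A = 7, then B = 3.
So h_i = 7·i + 3 + 3·(-1)^i; at i=21 this is 147.

147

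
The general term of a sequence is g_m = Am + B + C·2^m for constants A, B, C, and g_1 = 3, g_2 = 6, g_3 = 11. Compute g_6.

At m = 1, 2, 3: A + B + 2C = 3; 2A + B + 4C = 6; 3A + B + 8C = 11.
Subtracting the first from the second: A + 2C = 3.
Subtracting the second from the third: A + 4C = 5.
Solving: C = 1, A = 1, then B = 0.
Hence g_6 = 1·6 + 0 + 1·64 = 70.

70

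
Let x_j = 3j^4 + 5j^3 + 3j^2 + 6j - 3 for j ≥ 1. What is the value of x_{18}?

345165

x_{18} = 3·18^4 + 5·18^3 + 3·18^2 + 6·18 - 3 = 345165.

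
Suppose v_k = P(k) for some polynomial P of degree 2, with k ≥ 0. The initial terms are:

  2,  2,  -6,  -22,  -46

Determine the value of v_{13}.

1st diffs: 0, -8, -16, -24.
2nd diffs: -8, -8, -8 (constant).
Newton forward-difference form: v_k = 2 + (-8)·C(k,2).
At k = 13: k = 13, so v_{13} = 2 - 624 = -622.

-622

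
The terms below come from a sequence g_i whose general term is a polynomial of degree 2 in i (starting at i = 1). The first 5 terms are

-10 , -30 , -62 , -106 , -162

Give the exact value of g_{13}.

1st diffs: -20, -32, -44, -56.
2nd diffs: -12, -12, -12 (constant).
So g_i = -6i^2 - 2i - 2.
Evaluating at i = 13 gives g_{13} = -1042.

-1042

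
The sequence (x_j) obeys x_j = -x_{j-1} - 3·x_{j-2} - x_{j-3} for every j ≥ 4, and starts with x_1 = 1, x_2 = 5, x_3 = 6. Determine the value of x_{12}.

-322

Applying the relation repeatedly:
x_4 = -22, x_5 = -1, x_6 = 61, x_7 = -36, x_8 = -146, x_9 = 193, x_{10} = 281, x_{11} = -714, x_{12} = -322.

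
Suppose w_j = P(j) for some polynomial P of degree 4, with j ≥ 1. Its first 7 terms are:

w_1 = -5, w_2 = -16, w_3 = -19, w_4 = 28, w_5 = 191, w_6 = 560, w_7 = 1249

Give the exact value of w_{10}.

1st diffs: -11, -3, 47, 163, 369, 689.
2nd diffs: 8, 50, 116, 206, 320.
3rd diffs: 42, 66, 90, 114.
4th diffs: 24, 24, 24 (constant).
So w_j = j^4 - 3j^3 - 3j^2 + 4j - 4.
Evaluating at j = 10 gives w_{10} = 6736.

6736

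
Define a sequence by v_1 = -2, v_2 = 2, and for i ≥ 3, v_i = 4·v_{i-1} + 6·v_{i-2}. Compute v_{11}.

-689728

Step forward from the initial values:
v_3 = -4  v_4 = -4  v_5 = -40  v_6 = -184  v_7 = -976  v_8 = -5008  v_9 = -25888  v_{10} = -133600  v_{11} = -689728.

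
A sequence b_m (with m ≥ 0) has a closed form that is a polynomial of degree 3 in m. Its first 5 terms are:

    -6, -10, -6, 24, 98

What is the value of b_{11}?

3360

1st diffs: -4, 4, 30, 74.
2nd diffs: 8, 26, 44.
3rd diffs: 18, 18 (constant).
Newton forward-difference form: b_m = -6 + (-4)·C(m,1) + 8·C(m,2) + 18·C(m,3).
At m = 11: m = 11, so b_{11} = -6 - 44 + 440 + 2970 = 3360.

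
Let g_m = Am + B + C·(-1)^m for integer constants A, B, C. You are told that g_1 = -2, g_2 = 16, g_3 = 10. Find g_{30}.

184

Plug in m = 1, 2, 3: A + B - C = -2; 2A + B + C = 16; 3A + B - C = 10.
Subtracting the first from the second: A + 2C = 18.
Subtracting the second from the third: A - 2C = -6.
Solving: C = 6, A = 6, then B = -2.
So g_m = 6·m + (-2) + 6·(-1)^m; at m=30 this is 184.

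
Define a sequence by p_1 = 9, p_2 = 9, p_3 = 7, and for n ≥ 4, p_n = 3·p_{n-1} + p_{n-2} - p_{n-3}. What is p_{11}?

Iterate the recurrence:
p_4 = 21, p_5 = 61, p_6 = 197, p_7 = 631, p_8 = 2029, p_9 = 6521, p_{10} = 20961, p_{11} = 67375.

67375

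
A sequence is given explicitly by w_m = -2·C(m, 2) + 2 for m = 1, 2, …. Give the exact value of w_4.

C(4, 2) = 6, so w_4 = -10.

-10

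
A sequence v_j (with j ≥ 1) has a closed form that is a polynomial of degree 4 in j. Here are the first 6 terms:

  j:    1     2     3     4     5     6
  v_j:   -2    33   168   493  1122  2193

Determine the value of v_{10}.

14497

1st diffs: 35, 135, 325, 629, 1071.
2nd diffs: 100, 190, 304, 442.
3rd diffs: 90, 114, 138.
4th diffs: 24, 24 (constant).
Newton forward-difference form: v_j = -2 + 35·C(j-1,1) + 100·C(j-1,2) + 90·C(j-1,3) + 24·C(j-1,4).
At j = 10: j-1 = 9, so v_{10} = -2 + 315 + 3600 + 7560 + 3024 = 14497.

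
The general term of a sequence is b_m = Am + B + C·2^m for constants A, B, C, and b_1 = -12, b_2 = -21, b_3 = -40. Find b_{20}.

-5242863

Write the equations: A + B + 2C = -12; 2A + B + 4C = -21; 3A + B + 8C = -40.
Subtracting the first from the second: A + 2C = -9.
Subtracting the second from the third: A + 4C = -19.
Solving: C = -5, A = 1, then B = -3.
Hence b_{20} = 1·20 + (-3) + (-5)·1048576 = -5242863.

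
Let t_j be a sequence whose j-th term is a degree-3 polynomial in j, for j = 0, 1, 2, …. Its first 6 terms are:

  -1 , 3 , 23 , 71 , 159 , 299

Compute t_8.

1151

1st diffs: 4, 20, 48, 88, 140.
2nd diffs: 16, 28, 40, 52.
3rd diffs: 12, 12, 12 (constant).
So t_j = 2j^3 + 2j^2 - 1.
Evaluating at j = 8 gives t_8 = 1151.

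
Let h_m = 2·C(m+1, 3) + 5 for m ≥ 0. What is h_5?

C(6, 3) = 20, so h_5 = 45.

45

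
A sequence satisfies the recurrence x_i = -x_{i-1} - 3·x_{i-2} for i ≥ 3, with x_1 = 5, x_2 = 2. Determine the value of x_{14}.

Step forward from the initial values:
x_3 = -17, x_4 = 11, x_5 = 40, …, x_{11} = 1048, x_{12} = 971, x_{13} = -4115, x_{14} = 1202.

1202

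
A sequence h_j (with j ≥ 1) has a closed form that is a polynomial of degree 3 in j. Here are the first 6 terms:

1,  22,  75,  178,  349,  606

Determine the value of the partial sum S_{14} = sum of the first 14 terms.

31591

1st diffs: 21, 53, 103, 171, 257.
2nd diffs: 32, 50, 68, 86.
3rd diffs: 18, 18, 18 (constant).
So h_j = 3j^3 - 2j^2 + 6j - 6.
Continuing: …, 967, 1450, 2073, 2854, …, h_{14} = 7918.
Summing j = 1..14 (14 terms) gives 31591.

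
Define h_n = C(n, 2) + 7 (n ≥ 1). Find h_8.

C(8, 2) = 28, so h_8 = 35.

35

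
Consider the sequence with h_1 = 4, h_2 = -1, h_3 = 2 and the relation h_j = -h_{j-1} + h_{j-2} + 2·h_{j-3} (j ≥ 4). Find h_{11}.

Step forward from the initial values:
h_4 = 5  h_5 = -5  h_6 = 14  h_7 = -9  h_8 = 13  h_9 = 6  h_{10} = -11  h_{11} = 43.

43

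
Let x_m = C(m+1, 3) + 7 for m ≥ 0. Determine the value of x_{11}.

C(12, 3) = 220, so x_{11} = 227.

227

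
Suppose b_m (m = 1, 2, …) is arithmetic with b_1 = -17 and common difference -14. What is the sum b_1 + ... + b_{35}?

-8925

b_m = -17 + (m - 1)·(-14).
b_{35} = -493; S = 35·(-17 + (-493))/2 = -8925.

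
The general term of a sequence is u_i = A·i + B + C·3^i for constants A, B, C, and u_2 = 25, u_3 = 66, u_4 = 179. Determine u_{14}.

9566005

The three given values yield: 2A + B + 9C = 25; 3A + B + 27C = 66; 4A + B + 81C = 179.
Subtracting the first from the second: A + 18C = 41.
Subtracting the second from the third: A + 54C = 113.
Solving: C = 2, A = 5, then B = -3.
So u_i = 5·i + (-3) + 2·3^i; at i=14 this is 9566005.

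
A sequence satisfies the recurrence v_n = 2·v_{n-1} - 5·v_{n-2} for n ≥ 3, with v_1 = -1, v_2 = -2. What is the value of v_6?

-22

Compute successive terms:
v_3 = 1;  v_4 = 12;  v_5 = 19;  v_6 = -22.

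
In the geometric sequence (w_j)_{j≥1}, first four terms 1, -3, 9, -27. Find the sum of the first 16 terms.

-10761680

Common ratio r = -3.
w_j = 1·(-3)^(j-1).
S = 1·((-3)^16 - 1)/(-3 - 1) = 1·(43046721 - 1)/(-4) = -10761680.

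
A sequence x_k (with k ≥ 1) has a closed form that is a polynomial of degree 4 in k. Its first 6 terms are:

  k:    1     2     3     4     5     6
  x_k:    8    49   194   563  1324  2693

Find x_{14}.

77293

1st diffs: 41, 145, 369, 761, 1369.
2nd diffs: 104, 224, 392, 608.
3rd diffs: 120, 168, 216.
4th diffs: 48, 48 (constant).
Newton forward-difference form: x_k = 8 + 41·C(k-1,1) + 104·C(k-1,2) + 120·C(k-1,3) + 48·C(k-1,4).
At k = 14: k-1 = 13, so x_{14} = 8 + 533 + 8112 + 34320 + 34320 = 77293.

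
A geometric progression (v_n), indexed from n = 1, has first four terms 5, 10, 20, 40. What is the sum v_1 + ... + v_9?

Common ratio r = 2.
v_n = 5·2^(n-1).
S = 5·(2^9 - 1)/(2 - 1) = 5·(512 - 1)/(1) = 2555.

2555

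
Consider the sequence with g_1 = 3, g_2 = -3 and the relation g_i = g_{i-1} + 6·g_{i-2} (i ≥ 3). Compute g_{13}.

Applying the relation repeatedly:
g_3 = 15;  g_4 = -3;  g_5 = 87;  …;  g_{10} = 10581;  g_{11} = 37887;  g_{12} = 101373;  g_{13} = 328695.
(Characteristic roots are 3 and -2.)

328695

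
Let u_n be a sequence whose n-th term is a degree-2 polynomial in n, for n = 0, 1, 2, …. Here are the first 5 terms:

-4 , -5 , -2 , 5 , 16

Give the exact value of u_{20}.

1st diffs: -1, 3, 7, 11.
2nd diffs: 4, 4, 4 (constant).
Newton forward-difference form: u_n = -4 + (-1)·C(n,1) + 4·C(n,2).
At n = 20: n = 20, so u_{20} = -4 - 20 + 760 = 736.

736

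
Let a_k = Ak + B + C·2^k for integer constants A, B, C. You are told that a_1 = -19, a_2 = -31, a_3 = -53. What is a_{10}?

Write the equations: A + B + 2C = -19; 2A + B + 4C = -31; 3A + B + 8C = -53.
Subtracting the first from the second: A + 2C = -12.
Subtracting the second from the third: A + 4C = -22.
Solving: C = -5, A = -2, then B = -7.
So a_k = -2·k + (-7) + (-5)·2^k; at k=10 this is -5147.

-5147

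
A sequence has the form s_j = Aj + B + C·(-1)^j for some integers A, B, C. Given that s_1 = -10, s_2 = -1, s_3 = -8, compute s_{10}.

Plug in j = 1, 2, 3: A + B - C = -10; 2A + B + C = -1; 3A + B - C = -8.
Subtracting the first from the second: A + 2C = 9.
Subtracting the second from the third: A - 2C = -7.
Solving: C = 4, A = 1, then B = -7.
Therefore s_{10} = 10 + (-7) + 4·1 = 7.

7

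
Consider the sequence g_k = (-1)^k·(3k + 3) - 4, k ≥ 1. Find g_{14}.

(-1)^14 = 1; 3k + 3 at k=14 is 45; so g_{14} = 41.

41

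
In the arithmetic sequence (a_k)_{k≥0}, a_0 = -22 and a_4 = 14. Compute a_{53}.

455

Common difference d = (14 - (-22)) / (4 - 0) = 9.
a_k = -22 + (k - 0)·9.
a_{53} = -22 + 53·9 = 455.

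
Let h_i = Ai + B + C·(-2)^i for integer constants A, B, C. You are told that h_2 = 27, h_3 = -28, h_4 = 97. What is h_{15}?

At i = 2, 3, 4: 2A + B + 4C = 27; 3A + B - 8C = -28; 4A + B + 16C = 97.
Subtracting the first from the second: A - 12C = -55.
Subtracting the second from the third: A + 24C = 125.
Solving: C = 5, A = 5, then B = -3.
So h_i = 5·i + (-3) + 5·(-2)^i; at i=15 this is -163768.

-163768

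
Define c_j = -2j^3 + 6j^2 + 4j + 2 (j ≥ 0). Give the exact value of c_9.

c_9 = -2·9^3 + 6·9^2 + 4·9 + 2 = -934.

-934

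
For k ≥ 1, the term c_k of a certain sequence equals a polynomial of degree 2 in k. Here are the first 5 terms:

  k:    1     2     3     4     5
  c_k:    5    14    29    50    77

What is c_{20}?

1202

1st diffs: 9, 15, 21, 27.
2nd diffs: 6, 6, 6 (constant).
Newton forward-difference form: c_k = 5 + 9·C(k-1,1) + 6·C(k-1,2).
At k = 20: k-1 = 19, so c_{20} = 5 + 171 + 1026 = 1202.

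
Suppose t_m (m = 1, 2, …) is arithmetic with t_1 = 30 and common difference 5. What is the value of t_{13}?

90

t_m = 30 + (m - 1)·5.
t_{13} = 30 + 12·5 = 90.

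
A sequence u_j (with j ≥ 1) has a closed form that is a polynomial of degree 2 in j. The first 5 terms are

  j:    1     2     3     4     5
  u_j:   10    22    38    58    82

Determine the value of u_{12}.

362

1st diffs: 12, 16, 20, 24.
2nd diffs: 4, 4, 4 (constant).
Newton forward-difference form: u_j = 10 + 12·C(j-1,1) + 4·C(j-1,2).
At j = 12: j-1 = 11, so u_{12} = 10 + 132 + 220 = 362.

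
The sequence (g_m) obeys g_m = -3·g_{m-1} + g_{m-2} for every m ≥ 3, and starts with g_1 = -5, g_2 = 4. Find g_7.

Step forward from the initial values:
g_3 = -17  g_4 = 55  g_5 = -182  g_6 = 601  g_7 = -1985.

-1985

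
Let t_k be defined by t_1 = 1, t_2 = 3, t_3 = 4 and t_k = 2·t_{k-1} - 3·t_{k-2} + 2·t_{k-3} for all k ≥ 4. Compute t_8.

Step forward from the initial values:
t_4 = 1;  t_5 = -4;  t_6 = -3;  t_7 = 8;  t_8 = 17.

17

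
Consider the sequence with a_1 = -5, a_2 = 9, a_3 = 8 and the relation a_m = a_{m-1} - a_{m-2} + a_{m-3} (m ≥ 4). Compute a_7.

a_4 = -6  a_5 = -5  a_6 = 9  a_7 = 8.

8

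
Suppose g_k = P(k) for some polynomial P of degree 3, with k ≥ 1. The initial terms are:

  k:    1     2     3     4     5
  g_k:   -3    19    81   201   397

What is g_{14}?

1st diffs: 22, 62, 120, 196.
2nd diffs: 40, 58, 76.
3rd diffs: 18, 18 (constant).
So g_k = 3k^3 + 2k^2 - 5k - 3.
Evaluating at k = 14 gives g_{14} = 8551.

8551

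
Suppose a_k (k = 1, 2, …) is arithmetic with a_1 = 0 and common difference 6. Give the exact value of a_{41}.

240

a_k = 0 + (k - 1)·6.
a_{41} = 0 + 40·6 = 240.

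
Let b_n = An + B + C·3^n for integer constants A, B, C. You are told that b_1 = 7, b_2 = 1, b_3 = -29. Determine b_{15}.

The three given values yield: A + B + 3C = 7; 2A + B + 9C = 1; 3A + B + 27C = -29.
Subtracting the first from the second: A + 6C = -6.
Subtracting the second from the third: A + 18C = -30.
Solving: C = -2, A = 6, then B = 7.
Therefore b_{15} = 90 + 7 + (-2)·14348907 = -28697717.

-28697717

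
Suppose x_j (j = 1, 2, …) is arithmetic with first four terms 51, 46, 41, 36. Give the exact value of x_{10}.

Common difference d = -5.
x_j = 51 + (j - 1)·(-5).
x_{10} = 51 + 9·(-5) = 6.

6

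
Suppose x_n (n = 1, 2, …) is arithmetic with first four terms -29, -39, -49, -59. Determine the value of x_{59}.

-609

Common difference d = -10.
x_n = -29 + (n - 1)·(-10).
x_{59} = -29 + 58·(-10) = -609.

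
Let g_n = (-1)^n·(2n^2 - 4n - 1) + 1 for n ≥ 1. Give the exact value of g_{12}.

240

(-1)^12 = 1; 2n^2 - 4n - 1 at n=12 is 239; so g_{12} = 240.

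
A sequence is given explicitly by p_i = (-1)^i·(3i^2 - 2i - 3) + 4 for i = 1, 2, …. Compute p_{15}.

(-1)^15 = -1; 3i^2 - 2i - 3 at i=15 is 642; so p_{15} = -638.

-638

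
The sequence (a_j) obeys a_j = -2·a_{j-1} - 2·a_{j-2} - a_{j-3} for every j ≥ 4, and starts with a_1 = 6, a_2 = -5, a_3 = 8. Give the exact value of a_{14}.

-5

Compute successive terms:
a_4 = -12, a_5 = 13, a_6 = -10, …, a_{11} = 13, a_{12} = -10, a_{13} = 6, a_{14} = -5.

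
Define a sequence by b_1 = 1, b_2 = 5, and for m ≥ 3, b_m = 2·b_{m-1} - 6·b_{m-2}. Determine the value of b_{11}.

-8384

Step forward from the initial values:
b_3 = 4, b_4 = -22, b_5 = -68, b_6 = -4, b_7 = 400, b_8 = 824, b_9 = -752, b_{10} = -6448, b_{11} = -8384.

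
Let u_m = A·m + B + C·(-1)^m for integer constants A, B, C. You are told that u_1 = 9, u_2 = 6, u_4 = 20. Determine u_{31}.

Write the equations: A + B - C = 9; 2A + B + C = 6; 4A + B + C = 20.
Subtracting the first from the second: A + 2C = -3.
Subtracting the second from the third: 2A = 14.
Solving: C = -5, A = 7, then B = -3.
Hence u_{31} = 7·31 + (-3) + (-5)·(-1) = 219.

219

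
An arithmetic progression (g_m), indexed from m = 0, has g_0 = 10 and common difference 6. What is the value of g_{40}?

g_m = 10 + (m - 0)·6.
g_{40} = 10 + 40·6 = 250.

250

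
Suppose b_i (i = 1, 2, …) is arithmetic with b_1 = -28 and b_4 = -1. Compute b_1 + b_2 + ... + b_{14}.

Common difference d = (-1 - (-28)) / (4 - 1) = 9.
b_i = -28 + (i - 1)·9.
b_{14} = 89; S = 14·(-28 + 89)/2 = 427.

427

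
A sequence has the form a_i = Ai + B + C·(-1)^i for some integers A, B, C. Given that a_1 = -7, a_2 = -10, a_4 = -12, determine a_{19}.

At i = 1, 2, 4: A + B - C = -7; 2A + B + C = -10; 4A + B + C = -12.
Subtracting the first from the second: A + 2C = -3.
Subtracting the second from the third: 2A = -2.
Solving: C = -1, A = -1, then B = -7.
Hence a_{19} = -1·19 + (-7) + (-1)·(-1) = -25.

-25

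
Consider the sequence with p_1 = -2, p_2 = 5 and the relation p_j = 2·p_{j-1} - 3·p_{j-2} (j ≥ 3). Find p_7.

Compute successive terms:
p_3 = 16; p_4 = 17; p_5 = -14; p_6 = -79; p_7 = -116.

-116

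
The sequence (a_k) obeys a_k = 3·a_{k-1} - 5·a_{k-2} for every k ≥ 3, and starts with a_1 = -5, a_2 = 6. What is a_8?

-2226

Compute successive terms:
a_3 = 43;  a_4 = 99;  a_5 = 82;  a_6 = -249;  a_7 = -1157;  a_8 = -2226.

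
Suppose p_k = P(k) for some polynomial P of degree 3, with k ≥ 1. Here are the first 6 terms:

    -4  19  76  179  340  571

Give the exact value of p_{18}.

1st diffs: 23, 57, 103, 161, 231.
2nd diffs: 34, 46, 58, 70.
3rd diffs: 12, 12, 12 (constant).
Newton forward-difference form: p_k = -4 + 23·C(k-1,1) + 34·C(k-1,2) + 12·C(k-1,3).
At k = 18: k-1 = 17, so p_{18} = -4 + 391 + 4624 + 8160 = 13171.

13171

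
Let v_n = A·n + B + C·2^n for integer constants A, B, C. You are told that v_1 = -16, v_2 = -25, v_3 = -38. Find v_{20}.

-2097259

Plug in n = 1, 2, 3: A + B + 2C = -16; 2A + B + 4C = -25; 3A + B + 8C = -38.
Subtracting the first from the second: A + 2C = -9.
Subtracting the second from the third: A + 4C = -13.
Solving: C = -2, A = -5, then B = -7.
Hence v_{20} = -5·20 + (-7) + (-2)·1048576 = -2097259.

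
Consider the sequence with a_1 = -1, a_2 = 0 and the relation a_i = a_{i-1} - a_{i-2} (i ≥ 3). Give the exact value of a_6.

a_3 = 1  a_4 = 1  a_5 = 0  a_6 = -1.

-1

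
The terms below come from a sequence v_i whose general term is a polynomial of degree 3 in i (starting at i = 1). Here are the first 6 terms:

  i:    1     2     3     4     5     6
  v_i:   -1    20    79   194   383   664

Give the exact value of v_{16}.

12494

1st diffs: 21, 59, 115, 189, 281.
2nd diffs: 38, 56, 74, 92.
3rd diffs: 18, 18, 18 (constant).
Newton forward-difference form: v_i = -1 + 21·C(i-1,1) + 38·C(i-1,2) + 18·C(i-1,3).
At i = 16: i-1 = 15, so v_{16} = -1 + 315 + 3990 + 8190 = 12494.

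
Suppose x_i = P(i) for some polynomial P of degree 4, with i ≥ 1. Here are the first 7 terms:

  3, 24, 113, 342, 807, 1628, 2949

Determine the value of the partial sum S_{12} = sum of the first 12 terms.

71030

1st diffs: 21, 89, 229, 465, 821, 1321.
2nd diffs: 68, 140, 236, 356, 500.
3rd diffs: 72, 96, 120, 144.
4th diffs: 24, 24, 24 (constant).
Newton forward-difference form: x_i = 3 + 21·C(i-1,1) + 68·C(i-1,2) + 72·C(i-1,3) + 24·C(i-1,4).
Continuing: …, 4938, 7787, 11712, 16953, …, x_{12} = 23774.
Summing i = 1..12 (12 terms) gives 71030.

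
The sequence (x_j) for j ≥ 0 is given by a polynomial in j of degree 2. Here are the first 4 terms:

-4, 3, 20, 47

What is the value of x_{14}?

1st diffs: 7, 17, 27.
2nd diffs: 10, 10 (constant).
Newton forward-difference form: x_j = -4 + 7·C(j,1) + 10·C(j,2).
At j = 14: j = 14, so x_{14} = -4 + 98 + 910 = 1004.

1004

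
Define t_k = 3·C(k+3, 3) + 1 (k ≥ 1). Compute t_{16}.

2908

C(19, 3) = 969, so t_{16} = 2908.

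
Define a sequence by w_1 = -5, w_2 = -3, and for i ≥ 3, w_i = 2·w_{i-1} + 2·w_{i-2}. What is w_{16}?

-6780032

Iterate the recurrence:
w_3 = -16; w_4 = -38; w_5 = -108; …; w_{13} = -332480; w_{14} = -908352; w_{15} = -2481664; w_{16} = -6780032.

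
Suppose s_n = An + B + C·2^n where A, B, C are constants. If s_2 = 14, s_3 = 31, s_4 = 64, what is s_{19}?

2097167

The three given values yield: 2A + B + 4C = 14; 3A + B + 8C = 31; 4A + B + 16C = 64.
Subtracting the first from the second: A + 4C = 17.
Subtracting the second from the third: A + 8C = 33.
Solving: C = 4, A = 1, then B = -4.
So s_n = 1·n + (-4) + 4·2^n; at n=19 this is 2097167.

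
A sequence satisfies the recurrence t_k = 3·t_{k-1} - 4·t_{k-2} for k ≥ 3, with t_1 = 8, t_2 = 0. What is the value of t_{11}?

-2720

Compute successive terms:
t_3 = -32; t_4 = -96; t_5 = -160; t_6 = -96; t_7 = 352; t_8 = 1440; t_9 = 2912; t_{10} = 2976; t_{11} = -2720.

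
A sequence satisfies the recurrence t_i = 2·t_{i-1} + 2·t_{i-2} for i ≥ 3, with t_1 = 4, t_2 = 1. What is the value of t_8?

1288

t_3 = 10;  t_4 = 22;  t_5 = 64;  t_6 = 172;  t_7 = 472;  t_8 = 1288.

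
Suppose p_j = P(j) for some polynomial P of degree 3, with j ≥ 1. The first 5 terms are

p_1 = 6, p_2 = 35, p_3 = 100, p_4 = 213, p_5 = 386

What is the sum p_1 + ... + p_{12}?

15846

1st diffs: 29, 65, 113, 173.
2nd diffs: 36, 48, 60.
3rd diffs: 12, 12 (constant).
Newton forward-difference form: p_j = 6 + 29·C(j-1,1) + 36·C(j-1,2) + 12·C(j-1,3).
Continuing: …, 631, 960, 1385, 1918, …, p_{12} = 4285.
Summing j = 1..12 (12 terms) gives 15846.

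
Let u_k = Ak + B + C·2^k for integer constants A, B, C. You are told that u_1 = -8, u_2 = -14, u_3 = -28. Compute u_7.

Write the equations: A + B + 2C = -8; 2A + B + 4C = -14; 3A + B + 8C = -28.
Subtracting the first from the second: A + 2C = -6.
Subtracting the second from the third: A + 4C = -14.
Solving: C = -4, A = 2, then B = -2.
So u_k = 2·k + (-2) + (-4)·2^k; at k=7 this is -500.

-500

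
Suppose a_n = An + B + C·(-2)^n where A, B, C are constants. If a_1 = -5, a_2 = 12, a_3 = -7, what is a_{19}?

Write the equations: A + B - 2C = -5; 2A + B + 4C = 12; 3A + B - 8C = -7.
Subtracting the first from the second: A + 6C = 17.
Subtracting the second from the third: A - 12C = -19.
Solving: C = 2, A = 5, then B = -6.
Therefore a_{19} = 95 + (-6) + 2·(-524288) = -1048487.

-1048487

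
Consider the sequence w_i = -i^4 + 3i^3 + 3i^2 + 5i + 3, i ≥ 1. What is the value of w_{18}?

w_{18} = -1·18^4 + 3·18^3 + 3·18^2 + 5·18 + 3 = -86415.

-86415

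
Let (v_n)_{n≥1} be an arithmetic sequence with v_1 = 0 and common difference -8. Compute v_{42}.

-328

v_n = 0 + (n - 1)·(-8).
v_{42} = 0 + 41·(-8) = -328.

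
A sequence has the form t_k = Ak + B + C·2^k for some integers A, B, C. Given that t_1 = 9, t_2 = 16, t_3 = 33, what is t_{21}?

At k = 1, 2, 3: A + B + 2C = 9; 2A + B + 4C = 16; 3A + B + 8C = 33.
Subtracting the first from the second: A + 2C = 7.
Subtracting the second from the third: A + 4C = 17.
Solving: C = 5, A = -3, then B = 2.
Hence t_{21} = -3·21 + 2 + 5·2097152 = 10485699.

10485699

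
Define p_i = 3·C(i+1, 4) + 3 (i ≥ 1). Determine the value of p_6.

108

C(7, 4) = 35, so p_6 = 108.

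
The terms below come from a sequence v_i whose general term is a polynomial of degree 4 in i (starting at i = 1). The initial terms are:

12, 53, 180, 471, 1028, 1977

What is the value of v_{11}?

18692

1st diffs: 41, 127, 291, 557, 949.
2nd diffs: 86, 164, 266, 392.
3rd diffs: 78, 102, 126.
4th diffs: 24, 24 (constant).
Newton forward-difference form: v_i = 12 + 41·C(i-1,1) + 86·C(i-1,2) + 78·C(i-1,3) + 24·C(i-1,4).
At i = 11: i-1 = 10, so v_{11} = 12 + 410 + 3870 + 9360 + 5040 = 18692.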